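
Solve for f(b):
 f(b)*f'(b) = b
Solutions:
 f(b) = -sqrt(C1 + b^2)
 f(b) = sqrt(C1 + b^2)


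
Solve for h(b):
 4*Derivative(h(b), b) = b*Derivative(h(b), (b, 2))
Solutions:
 h(b) = C1 + C2*b^5


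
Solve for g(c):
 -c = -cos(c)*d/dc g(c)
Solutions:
 g(c) = C1 + Integral(c/cos(c), c)


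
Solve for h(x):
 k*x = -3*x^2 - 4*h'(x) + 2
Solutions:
 h(x) = C1 - k*x^2/8 - x^3/4 + x/2


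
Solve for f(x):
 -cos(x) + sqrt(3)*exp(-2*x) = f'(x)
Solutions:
 f(x) = C1 - sin(x) - sqrt(3)*exp(-2*x)/2


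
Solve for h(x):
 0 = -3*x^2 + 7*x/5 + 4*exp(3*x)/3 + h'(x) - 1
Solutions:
 h(x) = C1 + x^3 - 7*x^2/10 + x - 4*exp(3*x)/9


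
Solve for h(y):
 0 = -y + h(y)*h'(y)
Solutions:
 h(y) = -sqrt(C1 + y^2)
 h(y) = sqrt(C1 + y^2)


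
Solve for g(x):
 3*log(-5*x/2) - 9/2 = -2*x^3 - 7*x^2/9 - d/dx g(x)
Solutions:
 g(x) = C1 - x^4/2 - 7*x^3/27 - 3*x*log(-x) + x*(-3*log(5) + 3*log(2) + 15/2)


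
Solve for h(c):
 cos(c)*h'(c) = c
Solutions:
 h(c) = C1 + Integral(c/cos(c), c)


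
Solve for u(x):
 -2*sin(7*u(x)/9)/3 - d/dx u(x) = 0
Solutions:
 2*x/3 + 9*log(cos(7*u(x)/9) - 1)/14 - 9*log(cos(7*u(x)/9) + 1)/14 = C1


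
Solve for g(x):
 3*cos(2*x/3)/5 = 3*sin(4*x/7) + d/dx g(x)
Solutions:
 g(x) = C1 + 9*sin(2*x/3)/10 + 21*cos(4*x/7)/4


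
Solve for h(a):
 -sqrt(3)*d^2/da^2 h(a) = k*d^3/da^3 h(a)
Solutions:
 h(a) = C1 + C2*a + C3*exp(-sqrt(3)*a/k)


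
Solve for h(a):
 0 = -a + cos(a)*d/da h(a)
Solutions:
 h(a) = C1 + Integral(a/cos(a), a)


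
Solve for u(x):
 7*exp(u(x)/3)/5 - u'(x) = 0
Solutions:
 u(x) = 3*log(-1/(C1 + 7*x)) + 3*log(15)


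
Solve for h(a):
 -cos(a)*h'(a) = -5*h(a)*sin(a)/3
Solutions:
 h(a) = C1/cos(a)^(5/3)


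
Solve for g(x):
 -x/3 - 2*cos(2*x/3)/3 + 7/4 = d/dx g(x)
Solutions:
 g(x) = C1 - x^2/6 + 7*x/4 - sin(2*x/3)


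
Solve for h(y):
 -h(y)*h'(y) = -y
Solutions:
 h(y) = -sqrt(C1 + y^2)
 h(y) = sqrt(C1 + y^2)


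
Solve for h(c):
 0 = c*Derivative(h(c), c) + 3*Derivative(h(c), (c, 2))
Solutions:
 h(c) = C1 + C2*erf(sqrt(6)*c/6)


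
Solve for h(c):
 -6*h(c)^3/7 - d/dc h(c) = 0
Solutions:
 h(c) = -sqrt(14)*sqrt(-1/(C1 - 6*c))/2
 h(c) = sqrt(14)*sqrt(-1/(C1 - 6*c))/2


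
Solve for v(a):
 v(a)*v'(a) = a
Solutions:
 v(a) = -sqrt(C1 + a^2)
 v(a) = sqrt(C1 + a^2)


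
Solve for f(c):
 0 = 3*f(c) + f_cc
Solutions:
 f(c) = C1*sin(sqrt(3)*c) + C2*cos(sqrt(3)*c)


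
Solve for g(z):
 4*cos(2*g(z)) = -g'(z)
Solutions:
 g(z) = -asin((C1 + exp(16*z))/(C1 - exp(16*z)))/2 + pi/2
 g(z) = asin((C1 + exp(16*z))/(C1 - exp(16*z)))/2


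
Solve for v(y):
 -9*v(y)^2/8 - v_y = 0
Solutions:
 v(y) = 8/(C1 + 9*y)


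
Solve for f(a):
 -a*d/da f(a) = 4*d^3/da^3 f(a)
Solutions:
 f(a) = C1 + Integral(C2*airyai(-2^(1/3)*a/2) + C3*airybi(-2^(1/3)*a/2), a)


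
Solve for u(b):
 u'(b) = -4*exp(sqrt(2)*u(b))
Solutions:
 u(b) = sqrt(2)*(2*log(1/(C1 + 4*b)) - log(2))/4


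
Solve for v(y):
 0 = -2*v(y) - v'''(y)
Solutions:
 v(y) = C3*exp(-2^(1/3)*y) + (C1*sin(2^(1/3)*sqrt(3)*y/2) + C2*cos(2^(1/3)*sqrt(3)*y/2))*exp(2^(1/3)*y/2)


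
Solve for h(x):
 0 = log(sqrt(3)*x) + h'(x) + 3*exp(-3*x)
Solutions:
 h(x) = C1 - x*log(x) + x*(1 - log(3)/2) + exp(-3*x)


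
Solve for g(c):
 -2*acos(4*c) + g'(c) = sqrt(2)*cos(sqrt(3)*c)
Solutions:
 g(c) = C1 + 2*c*acos(4*c) - sqrt(1 - 16*c^2)/2 + sqrt(6)*sin(sqrt(3)*c)/3


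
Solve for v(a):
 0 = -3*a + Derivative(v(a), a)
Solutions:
 v(a) = C1 + 3*a^2/2


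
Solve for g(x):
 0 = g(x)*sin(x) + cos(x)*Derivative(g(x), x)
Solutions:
 g(x) = C1*cos(x)


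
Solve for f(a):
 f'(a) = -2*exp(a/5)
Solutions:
 f(a) = C1 - 10*exp(a/5)


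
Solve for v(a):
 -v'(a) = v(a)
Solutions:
 v(a) = C1*exp(-a)


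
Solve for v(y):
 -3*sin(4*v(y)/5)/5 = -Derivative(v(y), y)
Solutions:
 -3*y/5 + 5*log(cos(4*v(y)/5) - 1)/8 - 5*log(cos(4*v(y)/5) + 1)/8 = C1


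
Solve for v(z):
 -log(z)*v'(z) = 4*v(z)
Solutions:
 v(z) = C1*exp(-4*li(z))


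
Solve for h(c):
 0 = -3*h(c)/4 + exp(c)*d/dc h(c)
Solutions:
 h(c) = C1*exp(-3*exp(-c)/4)


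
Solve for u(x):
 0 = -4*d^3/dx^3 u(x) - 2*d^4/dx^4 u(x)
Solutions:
 u(x) = C1 + C2*x + C3*x^2 + C4*exp(-2*x)


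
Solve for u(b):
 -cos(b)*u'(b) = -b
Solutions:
 u(b) = C1 + Integral(b/cos(b), b)


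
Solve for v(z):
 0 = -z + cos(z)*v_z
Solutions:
 v(z) = C1 + Integral(z/cos(z), z)


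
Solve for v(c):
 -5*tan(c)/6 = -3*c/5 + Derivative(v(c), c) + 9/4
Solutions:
 v(c) = C1 + 3*c^2/10 - 9*c/4 + 5*log(cos(c))/6


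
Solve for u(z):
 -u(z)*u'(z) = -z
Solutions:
 u(z) = -sqrt(C1 + z^2)
 u(z) = sqrt(C1 + z^2)


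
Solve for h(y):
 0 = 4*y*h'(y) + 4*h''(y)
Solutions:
 h(y) = C1 + C2*erf(sqrt(2)*y/2)


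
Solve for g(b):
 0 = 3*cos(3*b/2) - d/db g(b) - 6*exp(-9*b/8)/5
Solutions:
 g(b) = C1 + 2*sin(3*b/2) + 16*exp(-9*b/8)/15


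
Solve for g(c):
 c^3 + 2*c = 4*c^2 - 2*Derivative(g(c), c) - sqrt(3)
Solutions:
 g(c) = C1 - c^4/8 + 2*c^3/3 - c^2/2 - sqrt(3)*c/2


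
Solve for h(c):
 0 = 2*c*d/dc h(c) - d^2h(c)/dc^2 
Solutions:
 h(c) = C1 + C2*erfi(c)


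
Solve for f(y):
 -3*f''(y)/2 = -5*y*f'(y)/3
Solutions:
 f(y) = C1 + C2*erfi(sqrt(5)*y/3)


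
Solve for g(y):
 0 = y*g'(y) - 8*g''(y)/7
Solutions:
 g(y) = C1 + C2*erfi(sqrt(7)*y/4)


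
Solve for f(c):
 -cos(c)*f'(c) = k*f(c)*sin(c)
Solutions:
 f(c) = C1*exp(k*log(cos(c)))


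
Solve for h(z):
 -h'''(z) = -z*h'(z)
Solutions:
 h(z) = C1 + Integral(C2*airyai(z) + C3*airybi(z), z)


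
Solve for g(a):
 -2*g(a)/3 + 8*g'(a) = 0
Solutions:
 g(a) = C1*exp(a/12)


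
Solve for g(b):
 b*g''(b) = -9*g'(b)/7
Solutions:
 g(b) = C1 + C2/b^(2/7)


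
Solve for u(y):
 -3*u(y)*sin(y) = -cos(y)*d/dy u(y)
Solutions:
 u(y) = C1/cos(y)^3


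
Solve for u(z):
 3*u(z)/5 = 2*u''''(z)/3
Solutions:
 u(z) = C1*exp(-10^(3/4)*sqrt(3)*z/10) + C2*exp(10^(3/4)*sqrt(3)*z/10) + C3*sin(10^(3/4)*sqrt(3)*z/10) + C4*cos(10^(3/4)*sqrt(3)*z/10)


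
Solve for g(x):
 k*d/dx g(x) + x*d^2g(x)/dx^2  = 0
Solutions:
 g(x) = C1 + x^(1 - re(k))*(C2*sin(log(x)*Abs(im(k))) + C3*cos(log(x)*im(k)))


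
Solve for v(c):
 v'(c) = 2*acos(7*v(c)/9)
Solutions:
 Integral(1/acos(7*_y/9), (_y, v(c))) = C1 + 2*c


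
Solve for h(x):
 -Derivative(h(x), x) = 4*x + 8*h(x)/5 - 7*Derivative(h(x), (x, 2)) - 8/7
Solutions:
 h(x) = C1*exp(x*(5 - sqrt(1145))/70) + C2*exp(x*(5 + sqrt(1145))/70) - 5*x/2 + 255/112


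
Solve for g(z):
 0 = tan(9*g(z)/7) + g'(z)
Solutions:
 g(z) = -7*asin(C1*exp(-9*z/7))/9 + 7*pi/9
 g(z) = 7*asin(C1*exp(-9*z/7))/9


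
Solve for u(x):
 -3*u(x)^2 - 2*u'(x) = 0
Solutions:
 u(x) = 2/(C1 + 3*x)


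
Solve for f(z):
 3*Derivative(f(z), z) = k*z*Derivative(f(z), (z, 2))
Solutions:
 f(z) = C1 + z^(((re(k) + 3)*re(k) + im(k)^2)/(re(k)^2 + im(k)^2))*(C2*sin(3*log(z)*Abs(im(k))/(re(k)^2 + im(k)^2)) + C3*cos(3*log(z)*im(k)/(re(k)^2 + im(k)^2)))


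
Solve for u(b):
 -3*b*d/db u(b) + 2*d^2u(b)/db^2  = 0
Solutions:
 u(b) = C1 + C2*erfi(sqrt(3)*b/2)


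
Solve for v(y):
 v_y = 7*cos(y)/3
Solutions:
 v(y) = C1 + 7*sin(y)/3


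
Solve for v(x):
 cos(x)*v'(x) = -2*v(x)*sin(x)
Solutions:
 v(x) = C1*cos(x)^2


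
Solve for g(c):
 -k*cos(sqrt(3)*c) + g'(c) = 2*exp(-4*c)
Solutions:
 g(c) = C1 + sqrt(3)*k*sin(sqrt(3)*c)/3 - exp(-4*c)/2


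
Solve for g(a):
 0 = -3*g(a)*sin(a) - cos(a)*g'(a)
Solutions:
 g(a) = C1*cos(a)^3


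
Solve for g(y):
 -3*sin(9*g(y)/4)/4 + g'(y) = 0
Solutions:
 -3*y/4 + 2*log(cos(9*g(y)/4) - 1)/9 - 2*log(cos(9*g(y)/4) + 1)/9 = C1


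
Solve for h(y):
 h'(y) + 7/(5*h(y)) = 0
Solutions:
 h(y) = -sqrt(C1 - 70*y)/5
 h(y) = sqrt(C1 - 70*y)/5


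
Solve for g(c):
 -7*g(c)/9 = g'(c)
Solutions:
 g(c) = C1*exp(-7*c/9)


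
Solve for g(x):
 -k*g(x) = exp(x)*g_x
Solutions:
 g(x) = C1*exp(k*exp(-x))


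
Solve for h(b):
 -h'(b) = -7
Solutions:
 h(b) = C1 + 7*b


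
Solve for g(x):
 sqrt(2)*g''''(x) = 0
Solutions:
 g(x) = C1 + C2*x + C3*x^2 + C4*x^3


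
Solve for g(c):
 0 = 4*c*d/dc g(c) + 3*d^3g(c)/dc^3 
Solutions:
 g(c) = C1 + Integral(C2*airyai(-6^(2/3)*c/3) + C3*airybi(-6^(2/3)*c/3), c)


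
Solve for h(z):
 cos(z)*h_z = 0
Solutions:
 h(z) = C1


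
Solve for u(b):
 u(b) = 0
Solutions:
 u(b) = 0


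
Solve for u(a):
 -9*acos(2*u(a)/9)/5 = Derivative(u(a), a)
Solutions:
 Integral(1/acos(2*_y/9), (_y, u(a))) = C1 - 9*a/5


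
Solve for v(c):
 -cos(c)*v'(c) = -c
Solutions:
 v(c) = C1 + Integral(c/cos(c), c)


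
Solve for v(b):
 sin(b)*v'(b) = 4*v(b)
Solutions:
 v(b) = C1*(cos(b)^2 - 2*cos(b) + 1)/(cos(b)^2 + 2*cos(b) + 1)


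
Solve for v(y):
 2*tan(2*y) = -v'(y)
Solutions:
 v(y) = C1 + log(cos(2*y))


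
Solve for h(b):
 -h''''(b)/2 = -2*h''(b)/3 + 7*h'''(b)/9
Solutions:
 h(b) = C1 + C2*b + C3*exp(b*(-7 + sqrt(157))/9) + C4*exp(-b*(7 + sqrt(157))/9)


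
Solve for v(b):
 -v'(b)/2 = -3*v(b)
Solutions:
 v(b) = C1*exp(6*b)


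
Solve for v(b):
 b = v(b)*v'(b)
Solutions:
 v(b) = -sqrt(C1 + b^2)
 v(b) = sqrt(C1 + b^2)


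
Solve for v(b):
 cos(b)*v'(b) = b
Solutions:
 v(b) = C1 + Integral(b/cos(b), b)


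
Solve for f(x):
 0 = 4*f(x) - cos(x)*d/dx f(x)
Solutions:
 f(x) = C1*(sin(x)^2 + 2*sin(x) + 1)/(sin(x)^2 - 2*sin(x) + 1)


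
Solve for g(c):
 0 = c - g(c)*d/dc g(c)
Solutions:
 g(c) = -sqrt(C1 + c^2)
 g(c) = sqrt(C1 + c^2)


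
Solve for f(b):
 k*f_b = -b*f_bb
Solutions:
 f(b) = C1 + b^(1 - re(k))*(C2*sin(log(b)*Abs(im(k))) + C3*cos(log(b)*im(k)))


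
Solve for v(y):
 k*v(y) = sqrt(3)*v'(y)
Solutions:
 v(y) = C1*exp(sqrt(3)*k*y/3)


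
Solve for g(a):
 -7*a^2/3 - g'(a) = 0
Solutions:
 g(a) = C1 - 7*a^3/9


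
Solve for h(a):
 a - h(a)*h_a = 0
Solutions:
 h(a) = -sqrt(C1 + a^2)
 h(a) = sqrt(C1 + a^2)


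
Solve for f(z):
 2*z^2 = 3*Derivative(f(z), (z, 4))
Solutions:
 f(z) = C1 + C2*z + C3*z^2 + C4*z^3 + z^6/540


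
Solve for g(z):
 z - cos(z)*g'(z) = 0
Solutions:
 g(z) = C1 + Integral(z/cos(z), z)


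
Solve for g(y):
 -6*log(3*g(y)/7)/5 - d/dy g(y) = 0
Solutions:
 5*Integral(1/(log(_y) - log(7) + log(3)), (_y, g(y)))/6 = C1 - y


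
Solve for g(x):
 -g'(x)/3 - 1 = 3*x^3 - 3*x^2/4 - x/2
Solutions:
 g(x) = C1 - 9*x^4/4 + 3*x^3/4 + 3*x^2/4 - 3*x


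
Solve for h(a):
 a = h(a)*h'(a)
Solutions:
 h(a) = -sqrt(C1 + a^2)
 h(a) = sqrt(C1 + a^2)


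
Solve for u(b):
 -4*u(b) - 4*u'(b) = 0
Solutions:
 u(b) = C1*exp(-b)


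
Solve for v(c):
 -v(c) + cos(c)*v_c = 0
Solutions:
 v(c) = C1*sqrt(sin(c) + 1)/sqrt(sin(c) - 1)


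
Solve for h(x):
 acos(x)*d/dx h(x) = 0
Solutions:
 h(x) = C1


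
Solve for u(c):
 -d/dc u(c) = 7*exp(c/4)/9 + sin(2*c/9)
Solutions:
 u(c) = C1 - 28*exp(c/4)/9 + 9*cos(2*c/9)/2


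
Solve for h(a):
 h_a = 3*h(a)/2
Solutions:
 h(a) = C1*exp(3*a/2)


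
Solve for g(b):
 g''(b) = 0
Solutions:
 g(b) = C1 + C2*b


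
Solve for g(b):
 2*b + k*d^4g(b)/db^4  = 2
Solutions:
 g(b) = C1 + C2*b + C3*b^2 + C4*b^3 - b^5/(60*k) + b^4/(12*k)


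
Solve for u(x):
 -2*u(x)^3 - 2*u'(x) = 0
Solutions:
 u(x) = -sqrt(2)*sqrt(-1/(C1 - x))/2
 u(x) = sqrt(2)*sqrt(-1/(C1 - x))/2


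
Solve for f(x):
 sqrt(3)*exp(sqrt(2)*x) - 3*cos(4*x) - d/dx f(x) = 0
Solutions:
 f(x) = C1 + sqrt(6)*exp(sqrt(2)*x)/2 - 3*sin(4*x)/4


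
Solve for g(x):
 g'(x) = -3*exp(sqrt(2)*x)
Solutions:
 g(x) = C1 - 3*sqrt(2)*exp(sqrt(2)*x)/2


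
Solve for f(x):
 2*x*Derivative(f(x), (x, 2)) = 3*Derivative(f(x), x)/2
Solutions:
 f(x) = C1 + C2*x^(7/4)


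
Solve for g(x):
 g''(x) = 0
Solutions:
 g(x) = C1 + C2*x


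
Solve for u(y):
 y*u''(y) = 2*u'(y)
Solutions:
 u(y) = C1 + C2*y^3


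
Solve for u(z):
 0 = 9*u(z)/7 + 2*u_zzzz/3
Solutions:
 u(z) = (C1*sin(2^(1/4)*21^(3/4)*z/14) + C2*cos(2^(1/4)*21^(3/4)*z/14))*exp(-2^(1/4)*21^(3/4)*z/14) + (C3*sin(2^(1/4)*21^(3/4)*z/14) + C4*cos(2^(1/4)*21^(3/4)*z/14))*exp(2^(1/4)*21^(3/4)*z/14)


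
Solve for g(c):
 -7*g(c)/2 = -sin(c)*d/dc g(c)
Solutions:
 g(c) = C1*(cos(c) - 1)^(7/4)/(cos(c) + 1)^(7/4)


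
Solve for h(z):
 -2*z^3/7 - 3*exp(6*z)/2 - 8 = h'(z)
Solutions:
 h(z) = C1 - z^4/14 - 8*z - exp(6*z)/4


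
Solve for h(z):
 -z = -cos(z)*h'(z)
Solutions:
 h(z) = C1 + Integral(z/cos(z), z)


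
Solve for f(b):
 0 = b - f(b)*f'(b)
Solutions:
 f(b) = -sqrt(C1 + b^2)
 f(b) = sqrt(C1 + b^2)


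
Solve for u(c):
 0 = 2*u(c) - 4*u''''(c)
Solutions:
 u(c) = C1*exp(-2^(3/4)*c/2) + C2*exp(2^(3/4)*c/2) + C3*sin(2^(3/4)*c/2) + C4*cos(2^(3/4)*c/2)


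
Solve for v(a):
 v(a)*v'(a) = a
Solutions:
 v(a) = -sqrt(C1 + a^2)
 v(a) = sqrt(C1 + a^2)


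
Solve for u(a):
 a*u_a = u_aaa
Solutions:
 u(a) = C1 + Integral(C2*airyai(a) + C3*airybi(a), a)


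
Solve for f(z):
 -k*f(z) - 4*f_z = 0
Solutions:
 f(z) = C1*exp(-k*z/4)


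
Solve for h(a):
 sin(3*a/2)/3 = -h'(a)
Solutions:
 h(a) = C1 + 2*cos(3*a/2)/9


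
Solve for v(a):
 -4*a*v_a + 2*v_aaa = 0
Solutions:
 v(a) = C1 + Integral(C2*airyai(2^(1/3)*a) + C3*airybi(2^(1/3)*a), a)


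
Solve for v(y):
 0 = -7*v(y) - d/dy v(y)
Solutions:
 v(y) = C1*exp(-7*y)


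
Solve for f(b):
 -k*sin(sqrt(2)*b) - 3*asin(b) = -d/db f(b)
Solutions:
 f(b) = C1 + 3*b*asin(b) - sqrt(2)*k*cos(sqrt(2)*b)/2 + 3*sqrt(1 - b^2)


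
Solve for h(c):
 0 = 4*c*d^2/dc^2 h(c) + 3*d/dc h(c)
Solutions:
 h(c) = C1 + C2*c^(1/4)


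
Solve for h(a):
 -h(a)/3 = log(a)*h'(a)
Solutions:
 h(a) = C1*exp(-li(a)/3)


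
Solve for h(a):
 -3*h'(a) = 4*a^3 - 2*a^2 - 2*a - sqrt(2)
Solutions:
 h(a) = C1 - a^4/3 + 2*a^3/9 + a^2/3 + sqrt(2)*a/3


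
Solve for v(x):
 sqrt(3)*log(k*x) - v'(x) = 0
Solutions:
 v(x) = C1 + sqrt(3)*x*log(k*x) - sqrt(3)*x


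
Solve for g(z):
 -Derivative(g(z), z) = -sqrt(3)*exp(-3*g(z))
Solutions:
 g(z) = log(C1 + 3*sqrt(3)*z)/3
 g(z) = log((-3^(1/3) - 3^(5/6)*I)*(C1 + sqrt(3)*z)^(1/3)/2)
 g(z) = log((-3^(1/3) + 3^(5/6)*I)*(C1 + sqrt(3)*z)^(1/3)/2)


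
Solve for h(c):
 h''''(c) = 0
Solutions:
 h(c) = C1 + C2*c + C3*c^2 + C4*c^3


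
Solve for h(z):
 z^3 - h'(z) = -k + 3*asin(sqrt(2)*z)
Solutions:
 h(z) = C1 + k*z + z^4/4 - 3*z*asin(sqrt(2)*z) - 3*sqrt(2)*sqrt(1 - 2*z^2)/2


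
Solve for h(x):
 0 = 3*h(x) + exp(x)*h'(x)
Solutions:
 h(x) = C1*exp(3*exp(-x))


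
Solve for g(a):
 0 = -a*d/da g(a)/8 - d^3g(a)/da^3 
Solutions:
 g(a) = C1 + Integral(C2*airyai(-a/2) + C3*airybi(-a/2), a)


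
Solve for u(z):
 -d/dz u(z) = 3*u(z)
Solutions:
 u(z) = C1*exp(-3*z)


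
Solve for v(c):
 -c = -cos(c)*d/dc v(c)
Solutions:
 v(c) = C1 + Integral(c/cos(c), c)


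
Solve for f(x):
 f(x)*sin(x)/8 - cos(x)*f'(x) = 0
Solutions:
 f(x) = C1/cos(x)^(1/8)


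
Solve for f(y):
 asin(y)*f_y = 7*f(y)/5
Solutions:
 f(y) = C1*exp(7*Integral(1/asin(y), y)/5)


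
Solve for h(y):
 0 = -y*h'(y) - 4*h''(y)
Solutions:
 h(y) = C1 + C2*erf(sqrt(2)*y/4)


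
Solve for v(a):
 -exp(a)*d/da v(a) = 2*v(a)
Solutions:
 v(a) = C1*exp(2*exp(-a))


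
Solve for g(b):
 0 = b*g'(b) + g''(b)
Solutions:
 g(b) = C1 + C2*erf(sqrt(2)*b/2)


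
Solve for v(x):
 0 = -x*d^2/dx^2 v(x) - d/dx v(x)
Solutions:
 v(x) = C1 + C2*log(x)


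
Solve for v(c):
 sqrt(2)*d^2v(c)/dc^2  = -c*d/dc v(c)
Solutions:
 v(c) = C1 + C2*erf(2^(1/4)*c/2)


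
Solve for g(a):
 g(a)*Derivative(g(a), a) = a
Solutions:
 g(a) = -sqrt(C1 + a^2)
 g(a) = sqrt(C1 + a^2)


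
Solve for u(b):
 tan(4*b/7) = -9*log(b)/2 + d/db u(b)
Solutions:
 u(b) = C1 + 9*b*log(b)/2 - 9*b/2 - 7*log(cos(4*b/7))/4


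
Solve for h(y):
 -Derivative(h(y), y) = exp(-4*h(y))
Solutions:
 h(y) = log(-I*(C1 - 4*y)^(1/4))
 h(y) = log(I*(C1 - 4*y)^(1/4))
 h(y) = log(-(C1 - 4*y)^(1/4))
 h(y) = log(C1 - 4*y)/4


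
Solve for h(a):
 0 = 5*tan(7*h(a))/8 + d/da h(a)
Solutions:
 h(a) = -asin(C1*exp(-35*a/8))/7 + pi/7
 h(a) = asin(C1*exp(-35*a/8))/7


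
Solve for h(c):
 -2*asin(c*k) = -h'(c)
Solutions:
 h(c) = C1 + 2*Piecewise((c*asin(c*k) + sqrt(-c^2*k^2 + 1)/k, Ne(k, 0)), (0, True))


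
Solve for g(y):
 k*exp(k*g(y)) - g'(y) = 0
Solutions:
 g(y) = Piecewise((log(-1/(C1*k + k^2*y))/k, Ne(k, 0)), (nan, True))
 g(y) = Piecewise((C1 + k*y, Eq(k, 0)), (nan, True))


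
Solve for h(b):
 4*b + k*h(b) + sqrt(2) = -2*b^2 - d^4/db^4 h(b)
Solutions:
 h(b) = C1*exp(-b*(-k)^(1/4)) + C2*exp(b*(-k)^(1/4)) + C3*exp(-I*b*(-k)^(1/4)) + C4*exp(I*b*(-k)^(1/4)) - 2*b^2/k - 4*b/k - sqrt(2)/k


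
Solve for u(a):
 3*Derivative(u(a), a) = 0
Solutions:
 u(a) = C1


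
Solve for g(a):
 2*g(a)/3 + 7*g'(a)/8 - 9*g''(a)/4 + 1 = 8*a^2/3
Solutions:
 g(a) = C1*exp(a*(7 - sqrt(433))/36) + C2*exp(a*(7 + sqrt(433))/36) + 4*a^2 - 21*a/2 + 1257/32


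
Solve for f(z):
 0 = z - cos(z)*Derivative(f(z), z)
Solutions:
 f(z) = C1 + Integral(z/cos(z), z)


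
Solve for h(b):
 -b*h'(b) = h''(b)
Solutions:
 h(b) = C1 + C2*erf(sqrt(2)*b/2)


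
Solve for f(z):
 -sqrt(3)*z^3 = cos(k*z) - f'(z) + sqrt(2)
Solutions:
 f(z) = C1 + sqrt(3)*z^4/4 + sqrt(2)*z + sin(k*z)/k


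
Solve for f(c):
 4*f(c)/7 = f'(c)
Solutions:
 f(c) = C1*exp(4*c/7)


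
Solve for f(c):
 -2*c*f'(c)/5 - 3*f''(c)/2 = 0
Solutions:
 f(c) = C1 + C2*erf(sqrt(30)*c/15)


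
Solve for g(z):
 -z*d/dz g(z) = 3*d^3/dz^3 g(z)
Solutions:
 g(z) = C1 + Integral(C2*airyai(-3^(2/3)*z/3) + C3*airybi(-3^(2/3)*z/3), z)


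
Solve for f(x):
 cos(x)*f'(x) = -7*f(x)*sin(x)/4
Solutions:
 f(x) = C1*cos(x)^(7/4)


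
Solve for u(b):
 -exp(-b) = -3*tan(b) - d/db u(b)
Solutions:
 u(b) = C1 - 3*log(tan(b)^2 + 1)/2 - exp(-b)


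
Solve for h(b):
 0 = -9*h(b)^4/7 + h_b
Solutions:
 h(b) = 7^(1/3)*(-1/(C1 + 27*b))^(1/3)
 h(b) = 7^(1/3)*(-1/(C1 + 9*b))^(1/3)*(-3^(2/3) - 3*3^(1/6)*I)/6
 h(b) = 7^(1/3)*(-1/(C1 + 9*b))^(1/3)*(-3^(2/3) + 3*3^(1/6)*I)/6


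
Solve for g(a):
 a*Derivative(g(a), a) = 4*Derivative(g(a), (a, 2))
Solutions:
 g(a) = C1 + C2*erfi(sqrt(2)*a/4)


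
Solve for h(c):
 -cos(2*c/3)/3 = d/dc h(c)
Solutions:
 h(c) = C1 - sin(2*c/3)/2


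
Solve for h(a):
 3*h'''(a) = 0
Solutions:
 h(a) = C1 + C2*a + C3*a^2


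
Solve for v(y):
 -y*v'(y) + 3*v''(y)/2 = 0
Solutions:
 v(y) = C1 + C2*erfi(sqrt(3)*y/3)


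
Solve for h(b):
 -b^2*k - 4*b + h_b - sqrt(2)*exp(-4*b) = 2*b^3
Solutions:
 h(b) = C1 + b^4/2 + b^3*k/3 + 2*b^2 - sqrt(2)*exp(-4*b)/4


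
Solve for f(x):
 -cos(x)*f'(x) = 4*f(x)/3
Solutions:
 f(x) = C1*(sin(x) - 1)^(2/3)/(sin(x) + 1)^(2/3)


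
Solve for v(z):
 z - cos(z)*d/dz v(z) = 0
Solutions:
 v(z) = C1 + Integral(z/cos(z), z)


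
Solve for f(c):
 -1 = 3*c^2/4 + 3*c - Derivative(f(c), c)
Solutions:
 f(c) = C1 + c^3/4 + 3*c^2/2 + c


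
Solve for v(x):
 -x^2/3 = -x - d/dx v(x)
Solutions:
 v(x) = C1 + x^3/9 - x^2/2


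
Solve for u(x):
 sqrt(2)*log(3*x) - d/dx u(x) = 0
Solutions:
 u(x) = C1 + sqrt(2)*x*log(x) - sqrt(2)*x + sqrt(2)*x*log(3)


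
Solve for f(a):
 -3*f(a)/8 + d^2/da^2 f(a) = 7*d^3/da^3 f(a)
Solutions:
 f(a) = C1*exp(a*(8*2^(1/3)/(63*sqrt(3937) + 3953)^(1/3) + 8 + 2^(2/3)*(63*sqrt(3937) + 3953)^(1/3))/168)*sin(2^(1/3)*sqrt(3)*a*(-2^(1/3)*(63*sqrt(3937) + 3953)^(1/3) + 8/(63*sqrt(3937) + 3953)^(1/3))/168) + C2*exp(a*(8*2^(1/3)/(63*sqrt(3937) + 3953)^(1/3) + 8 + 2^(2/3)*(63*sqrt(3937) + 3953)^(1/3))/168)*cos(2^(1/3)*sqrt(3)*a*(-2^(1/3)*(63*sqrt(3937) + 3953)^(1/3) + 8/(63*sqrt(3937) + 3953)^(1/3))/168) + C3*exp(a*(-2^(2/3)*(63*sqrt(3937) + 3953)^(1/3) - 8*2^(1/3)/(63*sqrt(3937) + 3953)^(1/3) + 4)/84)


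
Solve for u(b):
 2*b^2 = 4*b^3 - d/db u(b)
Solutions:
 u(b) = C1 + b^4 - 2*b^3/3


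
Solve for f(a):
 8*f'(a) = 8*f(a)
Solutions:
 f(a) = C1*exp(a)


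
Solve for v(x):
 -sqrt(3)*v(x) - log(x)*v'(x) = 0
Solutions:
 v(x) = C1*exp(-sqrt(3)*li(x))


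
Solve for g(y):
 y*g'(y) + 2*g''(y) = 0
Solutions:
 g(y) = C1 + C2*erf(y/2)


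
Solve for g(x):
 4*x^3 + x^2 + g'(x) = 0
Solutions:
 g(x) = C1 - x^4 - x^3/3


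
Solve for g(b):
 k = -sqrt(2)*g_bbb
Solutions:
 g(b) = C1 + C2*b + C3*b^2 - sqrt(2)*b^3*k/12


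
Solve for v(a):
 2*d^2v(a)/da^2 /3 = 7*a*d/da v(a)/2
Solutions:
 v(a) = C1 + C2*erfi(sqrt(42)*a/4)


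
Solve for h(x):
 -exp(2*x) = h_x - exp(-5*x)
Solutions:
 h(x) = C1 - exp(2*x)/2 - exp(-5*x)/5


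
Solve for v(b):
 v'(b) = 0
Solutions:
 v(b) = C1


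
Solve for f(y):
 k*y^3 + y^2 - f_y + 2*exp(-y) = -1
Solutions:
 f(y) = C1 + k*y^4/4 + y^3/3 + y - 2*exp(-y)


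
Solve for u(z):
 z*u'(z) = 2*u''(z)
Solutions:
 u(z) = C1 + C2*erfi(z/2)


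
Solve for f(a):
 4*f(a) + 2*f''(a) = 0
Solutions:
 f(a) = C1*sin(sqrt(2)*a) + C2*cos(sqrt(2)*a)


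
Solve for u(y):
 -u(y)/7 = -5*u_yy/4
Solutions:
 u(y) = C1*exp(-2*sqrt(35)*y/35) + C2*exp(2*sqrt(35)*y/35)


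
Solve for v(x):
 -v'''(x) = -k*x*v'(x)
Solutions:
 v(x) = C1 + Integral(C2*airyai(k^(1/3)*x) + C3*airybi(k^(1/3)*x), x)


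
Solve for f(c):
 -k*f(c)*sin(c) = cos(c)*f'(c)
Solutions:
 f(c) = C1*exp(k*log(cos(c)))


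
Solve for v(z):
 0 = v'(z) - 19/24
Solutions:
 v(z) = C1 + 19*z/24


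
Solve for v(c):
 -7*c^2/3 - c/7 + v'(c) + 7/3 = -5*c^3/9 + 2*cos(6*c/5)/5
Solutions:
 v(c) = C1 - 5*c^4/36 + 7*c^3/9 + c^2/14 - 7*c/3 + sin(6*c/5)/3


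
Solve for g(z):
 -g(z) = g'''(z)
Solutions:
 g(z) = C3*exp(-z) + (C1*sin(sqrt(3)*z/2) + C2*cos(sqrt(3)*z/2))*exp(z/2)


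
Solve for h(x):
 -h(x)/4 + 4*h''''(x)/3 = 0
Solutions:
 h(x) = C1*exp(-3^(1/4)*x/2) + C2*exp(3^(1/4)*x/2) + C3*sin(3^(1/4)*x/2) + C4*cos(3^(1/4)*x/2)


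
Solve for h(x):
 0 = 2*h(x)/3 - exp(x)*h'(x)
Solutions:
 h(x) = C1*exp(-2*exp(-x)/3)


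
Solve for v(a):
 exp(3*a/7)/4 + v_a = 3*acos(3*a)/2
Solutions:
 v(a) = C1 + 3*a*acos(3*a)/2 - sqrt(1 - 9*a^2)/2 - 7*exp(3*a/7)/12


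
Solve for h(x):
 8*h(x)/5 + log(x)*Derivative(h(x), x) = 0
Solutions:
 h(x) = C1*exp(-8*li(x)/5)


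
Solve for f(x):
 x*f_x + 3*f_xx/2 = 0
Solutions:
 f(x) = C1 + C2*erf(sqrt(3)*x/3)


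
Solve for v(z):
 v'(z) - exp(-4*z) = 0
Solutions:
 v(z) = C1 - exp(-4*z)/4


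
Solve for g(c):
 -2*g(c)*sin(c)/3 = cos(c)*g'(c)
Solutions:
 g(c) = C1*cos(c)^(2/3)


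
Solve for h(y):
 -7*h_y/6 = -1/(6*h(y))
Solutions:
 h(y) = -sqrt(C1 + 14*y)/7
 h(y) = sqrt(C1 + 14*y)/7


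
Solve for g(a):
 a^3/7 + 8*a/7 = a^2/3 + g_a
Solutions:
 g(a) = C1 + a^4/28 - a^3/9 + 4*a^2/7


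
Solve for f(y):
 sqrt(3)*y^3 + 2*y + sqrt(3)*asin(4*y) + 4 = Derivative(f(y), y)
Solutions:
 f(y) = C1 + sqrt(3)*y^4/4 + y^2 + 4*y + sqrt(3)*(y*asin(4*y) + sqrt(1 - 16*y^2)/4)


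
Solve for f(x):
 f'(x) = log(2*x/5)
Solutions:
 f(x) = C1 + x*log(x) - x + x*log(2/5)


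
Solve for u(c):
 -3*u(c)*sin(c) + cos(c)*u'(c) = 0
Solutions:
 u(c) = C1/cos(c)^3


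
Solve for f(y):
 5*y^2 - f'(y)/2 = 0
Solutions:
 f(y) = C1 + 10*y^3/3


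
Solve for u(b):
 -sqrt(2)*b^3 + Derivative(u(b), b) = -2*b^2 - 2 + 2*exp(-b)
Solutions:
 u(b) = C1 + sqrt(2)*b^4/4 - 2*b^3/3 - 2*b - 2*exp(-b)


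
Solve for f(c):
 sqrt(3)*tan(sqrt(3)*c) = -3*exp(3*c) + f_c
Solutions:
 f(c) = C1 + exp(3*c) - log(cos(sqrt(3)*c))


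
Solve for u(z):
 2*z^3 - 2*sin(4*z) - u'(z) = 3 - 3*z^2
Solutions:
 u(z) = C1 + z^4/2 + z^3 - 3*z + cos(4*z)/2


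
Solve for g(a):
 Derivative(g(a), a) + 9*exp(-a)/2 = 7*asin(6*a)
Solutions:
 g(a) = C1 + 7*a*asin(6*a) + 7*sqrt(1 - 36*a^2)/6 + 9*exp(-a)/2


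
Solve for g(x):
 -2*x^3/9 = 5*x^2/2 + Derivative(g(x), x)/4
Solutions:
 g(x) = C1 - 2*x^4/9 - 10*x^3/3


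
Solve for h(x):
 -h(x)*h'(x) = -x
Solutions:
 h(x) = -sqrt(C1 + x^2)
 h(x) = sqrt(C1 + x^2)


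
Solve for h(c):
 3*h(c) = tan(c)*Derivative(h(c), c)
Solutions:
 h(c) = C1*sin(c)^3


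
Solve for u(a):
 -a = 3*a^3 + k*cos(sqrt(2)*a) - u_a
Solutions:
 u(a) = C1 + 3*a^4/4 + a^2/2 + sqrt(2)*k*sin(sqrt(2)*a)/2


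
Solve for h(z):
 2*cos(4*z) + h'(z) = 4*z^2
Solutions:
 h(z) = C1 + 4*z^3/3 - sin(4*z)/2


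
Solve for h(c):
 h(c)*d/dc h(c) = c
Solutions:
 h(c) = -sqrt(C1 + c^2)
 h(c) = sqrt(C1 + c^2)


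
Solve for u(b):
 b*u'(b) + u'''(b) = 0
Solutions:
 u(b) = C1 + Integral(C2*airyai(-b) + C3*airybi(-b), b)


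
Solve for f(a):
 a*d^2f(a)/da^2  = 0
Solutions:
 f(a) = C1 + C2*a


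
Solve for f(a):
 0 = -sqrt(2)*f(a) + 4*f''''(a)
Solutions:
 f(a) = C1*exp(-2^(5/8)*a/2) + C2*exp(2^(5/8)*a/2) + C3*sin(2^(5/8)*a/2) + C4*cos(2^(5/8)*a/2)


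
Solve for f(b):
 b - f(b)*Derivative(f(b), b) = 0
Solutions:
 f(b) = -sqrt(C1 + b^2)
 f(b) = sqrt(C1 + b^2)


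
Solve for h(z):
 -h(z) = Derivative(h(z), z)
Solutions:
 h(z) = C1*exp(-z)


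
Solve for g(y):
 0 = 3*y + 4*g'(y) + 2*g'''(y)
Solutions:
 g(y) = C1 + C2*sin(sqrt(2)*y) + C3*cos(sqrt(2)*y) - 3*y^2/8


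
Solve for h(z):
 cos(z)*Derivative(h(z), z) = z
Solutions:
 h(z) = C1 + Integral(z/cos(z), z)


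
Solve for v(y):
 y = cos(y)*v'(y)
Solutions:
 v(y) = C1 + Integral(y/cos(y), y)


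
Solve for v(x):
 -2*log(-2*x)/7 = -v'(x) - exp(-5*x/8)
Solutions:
 v(x) = C1 + 2*x*log(-x)/7 + 2*x*(-1 + log(2))/7 + 8*exp(-5*x/8)/5


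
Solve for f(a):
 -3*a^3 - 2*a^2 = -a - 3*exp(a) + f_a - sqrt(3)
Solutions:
 f(a) = C1 - 3*a^4/4 - 2*a^3/3 + a^2/2 + sqrt(3)*a + 3*exp(a)


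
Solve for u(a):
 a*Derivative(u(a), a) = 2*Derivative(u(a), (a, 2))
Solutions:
 u(a) = C1 + C2*erfi(a/2)


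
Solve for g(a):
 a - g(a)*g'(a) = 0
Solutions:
 g(a) = -sqrt(C1 + a^2)
 g(a) = sqrt(C1 + a^2)


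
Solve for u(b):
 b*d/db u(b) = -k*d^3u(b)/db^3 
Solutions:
 u(b) = C1 + Integral(C2*airyai(b*(-1/k)^(1/3)) + C3*airybi(b*(-1/k)^(1/3)), b)


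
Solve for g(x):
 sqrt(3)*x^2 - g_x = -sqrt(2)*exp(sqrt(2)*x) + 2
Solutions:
 g(x) = C1 + sqrt(3)*x^3/3 - 2*x + exp(sqrt(2)*x)


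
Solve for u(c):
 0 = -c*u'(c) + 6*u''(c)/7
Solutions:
 u(c) = C1 + C2*erfi(sqrt(21)*c/6)


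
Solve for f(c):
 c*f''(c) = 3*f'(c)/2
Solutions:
 f(c) = C1 + C2*c^(5/2)


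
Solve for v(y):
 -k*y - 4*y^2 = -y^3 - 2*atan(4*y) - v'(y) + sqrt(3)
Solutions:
 v(y) = C1 + k*y^2/2 - y^4/4 + 4*y^3/3 - 2*y*atan(4*y) + sqrt(3)*y + log(16*y^2 + 1)/4


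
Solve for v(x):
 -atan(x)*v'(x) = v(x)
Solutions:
 v(x) = C1*exp(-Integral(1/atan(x), x))


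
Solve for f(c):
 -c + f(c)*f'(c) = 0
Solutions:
 f(c) = -sqrt(C1 + c^2)
 f(c) = sqrt(C1 + c^2)


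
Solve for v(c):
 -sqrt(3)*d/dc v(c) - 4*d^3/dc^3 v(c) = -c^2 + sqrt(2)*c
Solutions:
 v(c) = C1 + C2*sin(3^(1/4)*c/2) + C3*cos(3^(1/4)*c/2) + sqrt(3)*c^3/9 - sqrt(6)*c^2/6 - 8*c/3


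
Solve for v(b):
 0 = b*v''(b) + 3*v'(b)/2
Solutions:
 v(b) = C1 + C2/sqrt(b)


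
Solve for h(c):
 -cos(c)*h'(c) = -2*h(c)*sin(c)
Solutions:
 h(c) = C1/cos(c)^2


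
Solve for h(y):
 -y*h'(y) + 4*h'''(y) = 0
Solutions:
 h(y) = C1 + Integral(C2*airyai(2^(1/3)*y/2) + C3*airybi(2^(1/3)*y/2), y)


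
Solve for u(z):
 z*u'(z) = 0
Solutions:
 u(z) = C1


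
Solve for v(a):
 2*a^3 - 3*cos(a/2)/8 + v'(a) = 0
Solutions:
 v(a) = C1 - a^4/2 + 3*sin(a/2)/4


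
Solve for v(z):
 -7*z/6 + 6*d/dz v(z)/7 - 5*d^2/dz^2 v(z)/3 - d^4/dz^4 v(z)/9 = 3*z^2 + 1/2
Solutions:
 v(z) = C1 + C2*exp(7^(1/3)*z*(-7^(1/3)*(27 + sqrt(6854))^(1/3) + 35/(27 + sqrt(6854))^(1/3))/14)*sin(sqrt(3)*7^(1/3)*z*(35/(27 + sqrt(6854))^(1/3) + 7^(1/3)*(27 + sqrt(6854))^(1/3))/14) + C3*exp(7^(1/3)*z*(-7^(1/3)*(27 + sqrt(6854))^(1/3) + 35/(27 + sqrt(6854))^(1/3))/14)*cos(sqrt(3)*7^(1/3)*z*(35/(27 + sqrt(6854))^(1/3) + 7^(1/3)*(27 + sqrt(6854))^(1/3))/14) + C4*exp(7^(1/3)*z*(-5/(27 + sqrt(6854))^(1/3) + 7^(1/3)*(27 + sqrt(6854))^(1/3)/7)) + 7*z^3/6 + 539*z^2/72 + 19243*z/648


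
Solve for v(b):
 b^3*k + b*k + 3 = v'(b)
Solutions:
 v(b) = C1 + b^4*k/4 + b^2*k/2 + 3*b


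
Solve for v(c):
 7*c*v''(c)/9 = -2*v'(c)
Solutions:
 v(c) = C1 + C2/c^(11/7)


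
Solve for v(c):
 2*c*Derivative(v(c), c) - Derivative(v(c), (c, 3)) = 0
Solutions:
 v(c) = C1 + Integral(C2*airyai(2^(1/3)*c) + C3*airybi(2^(1/3)*c), c)


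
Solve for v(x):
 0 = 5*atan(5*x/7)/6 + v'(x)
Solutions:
 v(x) = C1 - 5*x*atan(5*x/7)/6 + 7*log(25*x^2 + 49)/12


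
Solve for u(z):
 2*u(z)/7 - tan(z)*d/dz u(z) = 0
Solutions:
 u(z) = C1*sin(z)^(2/7)


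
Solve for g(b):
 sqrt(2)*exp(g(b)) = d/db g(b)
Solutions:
 g(b) = log(-1/(C1 + sqrt(2)*b))


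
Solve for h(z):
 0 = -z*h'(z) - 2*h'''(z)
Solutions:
 h(z) = C1 + Integral(C2*airyai(-2^(2/3)*z/2) + C3*airybi(-2^(2/3)*z/2), z)


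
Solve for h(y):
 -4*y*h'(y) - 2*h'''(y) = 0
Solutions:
 h(y) = C1 + Integral(C2*airyai(-2^(1/3)*y) + C3*airybi(-2^(1/3)*y), y)


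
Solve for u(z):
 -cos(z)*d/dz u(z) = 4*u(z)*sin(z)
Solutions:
 u(z) = C1*cos(z)^4


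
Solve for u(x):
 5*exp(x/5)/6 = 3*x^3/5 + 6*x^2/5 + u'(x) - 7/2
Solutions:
 u(x) = C1 - 3*x^4/20 - 2*x^3/5 + 7*x/2 + 25*exp(x/5)/6


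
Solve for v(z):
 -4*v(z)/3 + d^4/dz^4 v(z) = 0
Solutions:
 v(z) = C1*exp(-sqrt(2)*3^(3/4)*z/3) + C2*exp(sqrt(2)*3^(3/4)*z/3) + C3*sin(sqrt(2)*3^(3/4)*z/3) + C4*cos(sqrt(2)*3^(3/4)*z/3)


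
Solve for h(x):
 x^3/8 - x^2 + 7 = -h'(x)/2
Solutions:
 h(x) = C1 - x^4/16 + 2*x^3/3 - 14*x


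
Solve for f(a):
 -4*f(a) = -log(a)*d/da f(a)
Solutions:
 f(a) = C1*exp(4*li(a))


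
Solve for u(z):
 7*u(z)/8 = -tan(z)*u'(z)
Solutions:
 u(z) = C1/sin(z)^(7/8)


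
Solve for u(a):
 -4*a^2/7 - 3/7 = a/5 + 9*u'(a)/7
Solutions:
 u(a) = C1 - 4*a^3/27 - 7*a^2/90 - a/3


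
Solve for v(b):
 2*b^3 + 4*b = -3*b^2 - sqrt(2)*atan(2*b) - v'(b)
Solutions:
 v(b) = C1 - b^4/2 - b^3 - 2*b^2 - sqrt(2)*(b*atan(2*b) - log(4*b^2 + 1)/4)


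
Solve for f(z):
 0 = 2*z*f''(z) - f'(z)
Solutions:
 f(z) = C1 + C2*z^(3/2)


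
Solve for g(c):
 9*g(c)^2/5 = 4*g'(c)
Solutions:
 g(c) = -20/(C1 + 9*c)


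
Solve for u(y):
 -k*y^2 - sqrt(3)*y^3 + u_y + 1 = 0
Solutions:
 u(y) = C1 + k*y^3/3 + sqrt(3)*y^4/4 - y


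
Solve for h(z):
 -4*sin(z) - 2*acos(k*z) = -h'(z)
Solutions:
 h(z) = C1 + 2*Piecewise((z*acos(k*z) - sqrt(-k^2*z^2 + 1)/k, Ne(k, 0)), (pi*z/2, True)) - 4*cos(z)


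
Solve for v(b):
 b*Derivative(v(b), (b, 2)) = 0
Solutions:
 v(b) = C1 + C2*b


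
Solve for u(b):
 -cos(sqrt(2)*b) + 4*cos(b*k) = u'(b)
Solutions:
 u(b) = C1 - sqrt(2)*sin(sqrt(2)*b)/2 + 4*sin(b*k)/k


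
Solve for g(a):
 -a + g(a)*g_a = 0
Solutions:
 g(a) = -sqrt(C1 + a^2)
 g(a) = sqrt(C1 + a^2)


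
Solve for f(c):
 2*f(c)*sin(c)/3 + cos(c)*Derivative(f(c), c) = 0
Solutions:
 f(c) = C1*cos(c)^(2/3)


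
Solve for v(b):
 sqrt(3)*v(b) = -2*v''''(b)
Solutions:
 v(b) = (C1*sin(2^(1/4)*3^(1/8)*b/2) + C2*cos(2^(1/4)*3^(1/8)*b/2))*exp(-2^(1/4)*3^(1/8)*b/2) + (C3*sin(2^(1/4)*3^(1/8)*b/2) + C4*cos(2^(1/4)*3^(1/8)*b/2))*exp(2^(1/4)*3^(1/8)*b/2)


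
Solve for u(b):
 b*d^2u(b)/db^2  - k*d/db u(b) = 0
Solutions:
 u(b) = C1 + b^(re(k) + 1)*(C2*sin(log(b)*Abs(im(k))) + C3*cos(log(b)*im(k)))


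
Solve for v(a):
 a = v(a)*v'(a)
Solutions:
 v(a) = -sqrt(C1 + a^2)
 v(a) = sqrt(C1 + a^2)


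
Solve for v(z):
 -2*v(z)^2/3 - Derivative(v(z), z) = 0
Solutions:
 v(z) = 3/(C1 + 2*z)


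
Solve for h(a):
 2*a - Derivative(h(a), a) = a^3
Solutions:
 h(a) = C1 - a^4/4 + a^2


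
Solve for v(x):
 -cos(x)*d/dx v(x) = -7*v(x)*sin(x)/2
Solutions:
 v(x) = C1/cos(x)^(7/2)


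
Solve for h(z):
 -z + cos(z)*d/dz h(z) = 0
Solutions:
 h(z) = C1 + Integral(z/cos(z), z)


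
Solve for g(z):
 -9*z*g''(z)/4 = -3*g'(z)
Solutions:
 g(z) = C1 + C2*z^(7/3)


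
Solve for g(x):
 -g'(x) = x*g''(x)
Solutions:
 g(x) = C1 + C2*log(x)


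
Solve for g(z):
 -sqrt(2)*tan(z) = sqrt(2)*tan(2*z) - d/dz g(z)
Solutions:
 g(z) = C1 - sqrt(2)*log(cos(z)) - sqrt(2)*log(cos(2*z))/2


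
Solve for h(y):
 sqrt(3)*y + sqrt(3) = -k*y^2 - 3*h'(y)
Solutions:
 h(y) = C1 - k*y^3/9 - sqrt(3)*y^2/6 - sqrt(3)*y/3


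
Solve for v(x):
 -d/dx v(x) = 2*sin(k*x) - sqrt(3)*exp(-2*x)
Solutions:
 v(x) = C1 - sqrt(3)*exp(-2*x)/2 + 2*cos(k*x)/k


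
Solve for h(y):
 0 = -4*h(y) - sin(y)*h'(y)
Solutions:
 h(y) = C1*(cos(y)^2 + 2*cos(y) + 1)/(cos(y)^2 - 2*cos(y) + 1)


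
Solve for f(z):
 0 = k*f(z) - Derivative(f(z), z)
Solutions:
 f(z) = C1*exp(k*z)


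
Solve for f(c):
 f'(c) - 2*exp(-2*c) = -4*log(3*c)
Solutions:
 f(c) = C1 - 4*c*log(c) + 4*c*(1 - log(3)) - exp(-2*c)


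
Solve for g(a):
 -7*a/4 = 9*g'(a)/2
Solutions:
 g(a) = C1 - 7*a^2/36


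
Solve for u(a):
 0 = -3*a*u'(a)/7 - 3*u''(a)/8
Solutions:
 u(a) = C1 + C2*erf(2*sqrt(7)*a/7)


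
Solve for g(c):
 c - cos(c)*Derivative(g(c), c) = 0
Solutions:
 g(c) = C1 + Integral(c/cos(c), c)


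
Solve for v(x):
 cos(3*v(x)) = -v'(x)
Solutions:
 v(x) = -asin((C1 + exp(6*x))/(C1 - exp(6*x)))/3 + pi/3
 v(x) = asin((C1 + exp(6*x))/(C1 - exp(6*x)))/3


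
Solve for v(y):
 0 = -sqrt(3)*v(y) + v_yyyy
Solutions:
 v(y) = C1*exp(-3^(1/8)*y) + C2*exp(3^(1/8)*y) + C3*sin(3^(1/8)*y) + C4*cos(3^(1/8)*y)


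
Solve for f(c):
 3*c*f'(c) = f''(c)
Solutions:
 f(c) = C1 + C2*erfi(sqrt(6)*c/2)


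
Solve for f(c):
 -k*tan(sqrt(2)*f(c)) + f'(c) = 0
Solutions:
 f(c) = sqrt(2)*(pi - asin(C1*exp(sqrt(2)*c*k)))/2
 f(c) = sqrt(2)*asin(C1*exp(sqrt(2)*c*k))/2


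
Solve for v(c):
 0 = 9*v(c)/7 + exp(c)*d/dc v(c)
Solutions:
 v(c) = C1*exp(9*exp(-c)/7)


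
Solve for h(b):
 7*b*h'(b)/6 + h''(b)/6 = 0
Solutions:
 h(b) = C1 + C2*erf(sqrt(14)*b/2)


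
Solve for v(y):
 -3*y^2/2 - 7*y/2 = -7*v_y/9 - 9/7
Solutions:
 v(y) = C1 + 9*y^3/14 + 9*y^2/4 - 81*y/49


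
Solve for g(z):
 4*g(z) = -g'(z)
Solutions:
 g(z) = C1*exp(-4*z)


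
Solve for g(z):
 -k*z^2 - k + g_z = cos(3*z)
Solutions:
 g(z) = C1 + k*z^3/3 + k*z + sin(3*z)/3


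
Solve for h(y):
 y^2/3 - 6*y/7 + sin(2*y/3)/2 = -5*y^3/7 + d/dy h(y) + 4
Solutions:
 h(y) = C1 + 5*y^4/28 + y^3/9 - 3*y^2/7 - 4*y - 3*cos(2*y/3)/4


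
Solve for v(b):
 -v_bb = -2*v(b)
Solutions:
 v(b) = C1*exp(-sqrt(2)*b) + C2*exp(sqrt(2)*b)


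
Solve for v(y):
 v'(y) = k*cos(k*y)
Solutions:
 v(y) = C1 + sin(k*y)


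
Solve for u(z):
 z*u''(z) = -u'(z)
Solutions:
 u(z) = C1 + C2*log(z)


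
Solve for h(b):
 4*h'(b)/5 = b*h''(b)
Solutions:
 h(b) = C1 + C2*b^(9/5)


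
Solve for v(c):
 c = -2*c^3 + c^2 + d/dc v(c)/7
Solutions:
 v(c) = C1 + 7*c^4/2 - 7*c^3/3 + 7*c^2/2


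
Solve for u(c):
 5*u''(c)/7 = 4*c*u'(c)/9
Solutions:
 u(c) = C1 + C2*erfi(sqrt(70)*c/15)


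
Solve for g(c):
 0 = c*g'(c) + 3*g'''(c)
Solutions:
 g(c) = C1 + Integral(C2*airyai(-3^(2/3)*c/3) + C3*airybi(-3^(2/3)*c/3), c)


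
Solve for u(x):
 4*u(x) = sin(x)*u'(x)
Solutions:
 u(x) = C1*(cos(x)^2 - 2*cos(x) + 1)/(cos(x)^2 + 2*cos(x) + 1)


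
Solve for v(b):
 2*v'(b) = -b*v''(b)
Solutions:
 v(b) = C1 + C2/b


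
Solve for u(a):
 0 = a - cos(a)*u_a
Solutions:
 u(a) = C1 + Integral(a/cos(a), a)


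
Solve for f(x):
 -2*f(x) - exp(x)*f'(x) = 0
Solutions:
 f(x) = C1*exp(2*exp(-x))


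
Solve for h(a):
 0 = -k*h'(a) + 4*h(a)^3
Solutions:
 h(a) = -sqrt(2)*sqrt(-k/(C1*k + 4*a))/2
 h(a) = sqrt(2)*sqrt(-k/(C1*k + 4*a))/2


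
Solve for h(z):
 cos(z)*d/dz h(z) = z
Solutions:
 h(z) = C1 + Integral(z/cos(z), z)


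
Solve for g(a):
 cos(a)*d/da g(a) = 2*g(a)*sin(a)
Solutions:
 g(a) = C1/cos(a)^2


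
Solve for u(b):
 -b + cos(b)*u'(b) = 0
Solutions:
 u(b) = C1 + Integral(b/cos(b), b)


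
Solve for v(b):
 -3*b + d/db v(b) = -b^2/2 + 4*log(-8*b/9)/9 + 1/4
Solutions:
 v(b) = C1 - b^3/6 + 3*b^2/2 + 4*b*log(-b)/9 + b*(-32*log(3) - 7 + 48*log(2))/36


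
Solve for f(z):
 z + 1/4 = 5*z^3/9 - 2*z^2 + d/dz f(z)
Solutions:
 f(z) = C1 - 5*z^4/36 + 2*z^3/3 + z^2/2 + z/4


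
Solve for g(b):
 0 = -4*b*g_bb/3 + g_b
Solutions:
 g(b) = C1 + C2*b^(7/4)


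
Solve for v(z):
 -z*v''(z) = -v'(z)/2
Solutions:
 v(z) = C1 + C2*z^(3/2)


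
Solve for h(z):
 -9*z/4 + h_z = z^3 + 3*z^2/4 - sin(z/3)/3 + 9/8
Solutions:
 h(z) = C1 + z^4/4 + z^3/4 + 9*z^2/8 + 9*z/8 + cos(z/3)


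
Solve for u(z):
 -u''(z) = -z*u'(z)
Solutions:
 u(z) = C1 + C2*erfi(sqrt(2)*z/2)


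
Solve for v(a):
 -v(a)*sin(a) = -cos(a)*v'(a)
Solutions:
 v(a) = C1/cos(a)


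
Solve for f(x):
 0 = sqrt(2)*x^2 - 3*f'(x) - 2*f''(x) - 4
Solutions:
 f(x) = C1 + C2*exp(-3*x/2) + sqrt(2)*x^3/9 - 2*sqrt(2)*x^2/9 - 4*x/3 + 8*sqrt(2)*x/27


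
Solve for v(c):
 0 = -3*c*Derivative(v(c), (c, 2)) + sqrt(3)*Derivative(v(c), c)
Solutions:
 v(c) = C1 + C2*c^(sqrt(3)/3 + 1)


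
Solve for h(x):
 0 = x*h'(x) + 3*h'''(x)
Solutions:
 h(x) = C1 + Integral(C2*airyai(-3^(2/3)*x/3) + C3*airybi(-3^(2/3)*x/3), x)


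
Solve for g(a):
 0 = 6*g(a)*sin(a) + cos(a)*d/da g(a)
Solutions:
 g(a) = C1*cos(a)^6


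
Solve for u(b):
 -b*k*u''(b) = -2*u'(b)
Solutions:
 u(b) = C1 + b^(((re(k) + 2)*re(k) + im(k)^2)/(re(k)^2 + im(k)^2))*(C2*sin(2*log(b)*Abs(im(k))/(re(k)^2 + im(k)^2)) + C3*cos(2*log(b)*im(k)/(re(k)^2 + im(k)^2)))


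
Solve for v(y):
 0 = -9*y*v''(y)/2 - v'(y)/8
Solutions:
 v(y) = C1 + C2*y^(35/36)


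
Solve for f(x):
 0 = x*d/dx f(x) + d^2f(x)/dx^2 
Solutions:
 f(x) = C1 + C2*erf(sqrt(2)*x/2)


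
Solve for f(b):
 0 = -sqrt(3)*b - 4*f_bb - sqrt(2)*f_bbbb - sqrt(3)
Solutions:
 f(b) = C1 + C2*b + C3*sin(2^(3/4)*b) + C4*cos(2^(3/4)*b) - sqrt(3)*b^3/24 - sqrt(3)*b^2/8


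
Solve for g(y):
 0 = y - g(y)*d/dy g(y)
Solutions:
 g(y) = -sqrt(C1 + y^2)
 g(y) = sqrt(C1 + y^2)


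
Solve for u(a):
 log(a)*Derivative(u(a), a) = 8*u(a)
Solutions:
 u(a) = C1*exp(8*li(a))


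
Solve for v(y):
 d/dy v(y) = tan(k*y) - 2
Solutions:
 v(y) = C1 - 2*y + Piecewise((-log(cos(k*y))/k, Ne(k, 0)), (0, True))


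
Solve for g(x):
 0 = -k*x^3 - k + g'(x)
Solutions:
 g(x) = C1 + k*x^4/4 + k*x


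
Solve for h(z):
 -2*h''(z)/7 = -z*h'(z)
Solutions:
 h(z) = C1 + C2*erfi(sqrt(7)*z/2)


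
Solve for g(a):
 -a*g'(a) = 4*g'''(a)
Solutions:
 g(a) = C1 + Integral(C2*airyai(-2^(1/3)*a/2) + C3*airybi(-2^(1/3)*a/2), a)


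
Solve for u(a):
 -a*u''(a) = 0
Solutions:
 u(a) = C1 + C2*a


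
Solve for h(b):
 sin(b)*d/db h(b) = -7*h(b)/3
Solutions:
 h(b) = C1*(cos(b) + 1)^(7/6)/(cos(b) - 1)^(7/6)


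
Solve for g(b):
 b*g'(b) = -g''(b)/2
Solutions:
 g(b) = C1 + C2*erf(b)


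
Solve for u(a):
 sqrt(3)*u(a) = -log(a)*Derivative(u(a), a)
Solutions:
 u(a) = C1*exp(-sqrt(3)*li(a))


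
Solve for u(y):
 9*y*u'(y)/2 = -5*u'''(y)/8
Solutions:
 u(y) = C1 + Integral(C2*airyai(-30^(2/3)*y/5) + C3*airybi(-30^(2/3)*y/5), y)


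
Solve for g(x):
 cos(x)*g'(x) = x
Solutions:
 g(x) = C1 + Integral(x/cos(x), x)


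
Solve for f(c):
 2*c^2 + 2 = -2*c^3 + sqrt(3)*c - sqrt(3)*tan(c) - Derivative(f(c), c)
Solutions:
 f(c) = C1 - c^4/2 - 2*c^3/3 + sqrt(3)*c^2/2 - 2*c + sqrt(3)*log(cos(c))


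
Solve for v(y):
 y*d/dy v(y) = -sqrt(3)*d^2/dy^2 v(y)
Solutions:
 v(y) = C1 + C2*erf(sqrt(2)*3^(3/4)*y/6)


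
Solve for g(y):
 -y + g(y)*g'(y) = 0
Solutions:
 g(y) = -sqrt(C1 + y^2)
 g(y) = sqrt(C1 + y^2)
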